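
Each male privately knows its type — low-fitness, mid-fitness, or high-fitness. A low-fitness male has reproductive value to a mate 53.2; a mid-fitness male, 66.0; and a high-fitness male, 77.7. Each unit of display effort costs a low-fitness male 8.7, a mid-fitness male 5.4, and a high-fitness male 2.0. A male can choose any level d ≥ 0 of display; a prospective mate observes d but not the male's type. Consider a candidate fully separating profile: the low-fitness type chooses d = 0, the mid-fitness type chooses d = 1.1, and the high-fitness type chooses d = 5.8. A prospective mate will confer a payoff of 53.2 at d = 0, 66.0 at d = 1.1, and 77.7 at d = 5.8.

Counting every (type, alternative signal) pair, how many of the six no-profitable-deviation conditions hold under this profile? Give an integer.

Low-fitness (own payoff 53.2): to d=1.1 gives 66.0 − 8.7×1.1 = 56.43 → profitable ✗; to d=5.8 gives 77.7 − 8.7×5.8 = 27.24 → no gain ✓.
Mid-fitness (own payoff 66.0 − 5.4×1.1 = 60.06): to d=0 gives 53.2 → no gain ✓; to d=5.8 gives 77.7 − 5.4×5.8 = 46.38 → no gain ✓.
High-fitness (own payoff 77.7 − 2.0×5.8 = 66.1): to d=0 gives 53.2 → no gain ✓; to d=1.1 gives 66.0 − 2.0×1.1 = 63.8 → no gain ✓.
5 of the 6 constraints hold; not an equilibrium.

5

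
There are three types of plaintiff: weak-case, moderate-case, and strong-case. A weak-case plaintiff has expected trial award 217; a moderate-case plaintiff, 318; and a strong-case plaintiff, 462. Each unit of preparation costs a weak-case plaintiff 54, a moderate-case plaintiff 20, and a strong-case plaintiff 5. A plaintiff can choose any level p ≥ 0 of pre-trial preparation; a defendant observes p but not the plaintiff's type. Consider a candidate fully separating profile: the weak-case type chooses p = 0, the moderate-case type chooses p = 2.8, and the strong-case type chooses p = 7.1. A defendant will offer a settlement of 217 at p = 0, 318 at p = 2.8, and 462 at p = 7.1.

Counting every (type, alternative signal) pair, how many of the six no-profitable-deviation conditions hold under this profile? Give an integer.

5

Strong-case (own payoff 462 − 5×7.1 = 426.5): to p=0 gives 217 → no gain ✓; to p=2.8 gives 318 − 5×2.8 = 304 → no gain ✓.
Weak-case (own payoff 217): to p=2.8 gives 318 − 54×2.8 = 166.8 → no gain ✓; to p=7.1 gives 462 − 54×7.1 = 78.6 → no gain ✓.
Moderate-case (own payoff 318 − 20×2.8 = 262): to p=0 gives 217 → no gain ✓; to p=7.1 gives 462 − 20×7.1 = 320 → profitable ✗.
5 of the 6 constraints hold; not an equilibrium.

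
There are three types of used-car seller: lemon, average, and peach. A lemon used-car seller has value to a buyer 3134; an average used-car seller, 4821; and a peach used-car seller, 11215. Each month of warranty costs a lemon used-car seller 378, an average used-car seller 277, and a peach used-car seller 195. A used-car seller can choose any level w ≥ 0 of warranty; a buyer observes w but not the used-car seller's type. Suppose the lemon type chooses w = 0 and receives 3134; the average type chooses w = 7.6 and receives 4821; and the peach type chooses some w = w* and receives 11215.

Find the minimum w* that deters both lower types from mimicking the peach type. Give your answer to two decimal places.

30.68

Lemon type (on-path payoff 3134) won't mimic when 3134 ≥ 11215 − 378·w*, i.e. w* ≥ 21.38.
Average type (on-path payoff 4821 − 277×7.6 = 2715.8) won't mimic when 2715.8 ≥ 11215 − 277·w*, i.e. w* ≥ 30.68.
Both must hold, so w* = max(21.38, 30.68) = 30.68. The average type's constraint binds.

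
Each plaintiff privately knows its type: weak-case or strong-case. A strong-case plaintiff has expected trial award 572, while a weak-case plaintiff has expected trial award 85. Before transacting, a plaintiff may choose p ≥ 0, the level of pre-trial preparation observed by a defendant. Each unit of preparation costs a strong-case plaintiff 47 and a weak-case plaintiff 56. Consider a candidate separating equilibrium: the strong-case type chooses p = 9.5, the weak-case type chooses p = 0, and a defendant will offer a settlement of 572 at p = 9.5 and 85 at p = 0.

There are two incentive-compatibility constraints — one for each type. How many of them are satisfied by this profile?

Strong-case type: signal → 572 − 47 × 9.5 = 125.5; deviate to 0 → 85. IC holds (125.5 ≥ 85).
Weak-case type: stay at 0 → 85; mimic → 572 − 56 × 9.5 = 40. IC holds (85 ≥ 40).
2 of 2 constraints hold, so this is a separating equilibrium.

2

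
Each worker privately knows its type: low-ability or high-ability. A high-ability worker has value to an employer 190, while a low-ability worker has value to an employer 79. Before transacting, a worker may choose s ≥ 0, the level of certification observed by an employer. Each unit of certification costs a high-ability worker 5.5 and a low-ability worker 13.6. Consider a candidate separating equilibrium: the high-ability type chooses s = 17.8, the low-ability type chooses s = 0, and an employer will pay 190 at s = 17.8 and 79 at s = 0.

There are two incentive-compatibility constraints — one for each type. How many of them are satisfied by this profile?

Low-ability type: stay at 0 → 79; mimic → 190 − 13.6 × 17.8 = -52.08. IC holds (79 ≥ -52.08).
High-ability type: signal → 190 − 5.5 × 17.8 = 92.1; deviate to 0 → 79. IC holds (92.1 ≥ 79).
2 of 2 constraints hold, so this is a separating equilibrium.

2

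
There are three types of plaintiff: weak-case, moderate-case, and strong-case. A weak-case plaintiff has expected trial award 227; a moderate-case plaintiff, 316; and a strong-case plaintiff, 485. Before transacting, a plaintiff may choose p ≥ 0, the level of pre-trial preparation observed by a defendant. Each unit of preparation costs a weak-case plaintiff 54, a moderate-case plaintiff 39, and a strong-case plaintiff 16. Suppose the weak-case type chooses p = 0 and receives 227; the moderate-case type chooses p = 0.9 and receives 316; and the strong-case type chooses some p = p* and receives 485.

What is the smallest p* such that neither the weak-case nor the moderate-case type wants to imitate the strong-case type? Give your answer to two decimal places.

Moderate-case type (on-path payoff 316 − 39×0.9 = 280.9) won't mimic when 280.9 ≥ 485 − 39·p*, i.e. p* ≥ 5.23.
Weak-case type (on-path payoff 227) won't mimic when 227 ≥ 485 − 54·p*, i.e. p* ≥ 4.78.
Both must hold, so p* = max(4.78, 5.23) = 5.23. The moderate-case type's constraint binds.

5.23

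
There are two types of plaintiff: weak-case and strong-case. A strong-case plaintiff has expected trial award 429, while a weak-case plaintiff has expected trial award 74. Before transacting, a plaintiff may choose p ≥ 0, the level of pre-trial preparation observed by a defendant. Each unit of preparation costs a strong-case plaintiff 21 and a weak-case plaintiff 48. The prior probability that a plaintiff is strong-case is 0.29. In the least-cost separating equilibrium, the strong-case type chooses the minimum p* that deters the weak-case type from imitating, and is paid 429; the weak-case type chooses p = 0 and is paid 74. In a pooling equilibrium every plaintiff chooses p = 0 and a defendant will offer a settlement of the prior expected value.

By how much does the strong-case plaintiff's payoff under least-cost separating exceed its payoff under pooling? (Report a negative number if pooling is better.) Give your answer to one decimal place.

96.7

Least-cost separating signal: p* solves 74 = 429 − 48·p*, so p* = (429 − 74)/48 ≈ 7.3958.
Strong-case type's separating payoff: 429 − 21 × p* = 429 − 21 × (429 − 74)/48 = 429 − 7455/48 ≈ 273.688.
Pooling payoff: 0.29 × 429 + 0.71 × 74 = 176.95.
Difference: 273.688 − 176.95 = 96.738, i.e. 96.7 to one decimal place.
The strong-case type prefers to separate.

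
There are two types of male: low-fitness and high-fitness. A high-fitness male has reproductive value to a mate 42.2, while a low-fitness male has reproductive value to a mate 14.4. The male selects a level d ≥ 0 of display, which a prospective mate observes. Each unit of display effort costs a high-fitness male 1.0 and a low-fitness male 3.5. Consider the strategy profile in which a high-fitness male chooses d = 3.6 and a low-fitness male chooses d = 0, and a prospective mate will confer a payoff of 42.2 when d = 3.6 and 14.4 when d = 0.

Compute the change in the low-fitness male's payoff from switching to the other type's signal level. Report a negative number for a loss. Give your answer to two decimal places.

15.20

Playing d = 0 the low-fitness male receives 14.4.
Deviating to d = 3.6 brings payment 42.2 at cost 3.5 × 3.6 = 12.6, netting 29.6.
Gain from deviating: 29.6 − 14.4 = 15.20.
The gain is positive, so the low-fitness type's incentive-compatibility constraint is violated — this profile is not a separating equilibrium.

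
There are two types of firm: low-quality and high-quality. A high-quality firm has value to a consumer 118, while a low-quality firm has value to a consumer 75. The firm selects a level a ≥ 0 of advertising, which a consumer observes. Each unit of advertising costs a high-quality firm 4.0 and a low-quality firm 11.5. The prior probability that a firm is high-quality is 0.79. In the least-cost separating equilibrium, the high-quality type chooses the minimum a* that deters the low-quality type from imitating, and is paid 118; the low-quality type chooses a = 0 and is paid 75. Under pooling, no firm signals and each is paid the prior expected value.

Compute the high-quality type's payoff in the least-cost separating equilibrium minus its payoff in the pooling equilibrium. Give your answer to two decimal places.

-5.93

Least-cost separating signal: a* solves 75 = 118 − 11.5·a*, so a* = (118 − 75)/11.5 ≈ 3.7391.
High-quality type's separating payoff: 118 − 4.0 × a* = 118 − 4.0 × (118 − 75)/11.5 = 118 − 172/11.5 ≈ 103.0435.
Pooling payoff: 0.79 × 118 + 0.21 × 75 = 108.97.
Difference: 103.0435 − 108.97 = -5.9265, i.e. -5.93 to two decimal places.
The high-quality type would prefer the pooling outcome.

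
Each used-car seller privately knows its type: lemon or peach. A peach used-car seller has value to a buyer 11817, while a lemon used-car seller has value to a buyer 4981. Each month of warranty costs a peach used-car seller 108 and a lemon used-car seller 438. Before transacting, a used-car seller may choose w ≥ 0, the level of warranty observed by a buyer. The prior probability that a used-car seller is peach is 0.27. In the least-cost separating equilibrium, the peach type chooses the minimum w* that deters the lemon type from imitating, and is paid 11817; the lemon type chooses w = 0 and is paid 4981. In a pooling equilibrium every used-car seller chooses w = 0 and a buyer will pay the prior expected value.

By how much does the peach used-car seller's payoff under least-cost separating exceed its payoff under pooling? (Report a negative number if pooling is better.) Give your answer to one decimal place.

Least-cost separating signal: w* solves 4981 = 11817 − 438·w*, so w* = (11817 − 4981)/438 ≈ 15.6073.
Peach type's separating payoff: 11817 − 108 × w* = 11817 − 108 × (11817 − 4981)/438 = 11817 − 738288/438 ≈ 10131.411.
Pooling payoff: 0.27 × 11817 + 0.73 × 4981 = 6826.72.
Difference: 10131.411 − 6826.72 = 3304.691, i.e. 3304.7 to one decimal place.
The peach type prefers to separate.

3304.7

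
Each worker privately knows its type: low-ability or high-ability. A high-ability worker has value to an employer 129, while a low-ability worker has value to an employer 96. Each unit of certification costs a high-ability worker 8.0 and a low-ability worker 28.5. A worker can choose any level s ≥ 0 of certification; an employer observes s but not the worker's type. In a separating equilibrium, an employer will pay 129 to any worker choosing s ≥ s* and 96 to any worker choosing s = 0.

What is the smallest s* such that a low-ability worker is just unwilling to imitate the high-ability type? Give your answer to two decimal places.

1.16

A low-ability worker choosing s = 0 receives 96.
Imitating at s* instead would pay 129 at cost 28.5·s*, netting 129 − 28.5·s*.
Indifference: 96 = 129 − 28.5·s*, so s* = (129 − 96) / 28.5 ≈ 1.16.
At s* the low-ability type's incentive constraint just binds; the high-ability type strictly prefers s* since its per-unit cost is lower.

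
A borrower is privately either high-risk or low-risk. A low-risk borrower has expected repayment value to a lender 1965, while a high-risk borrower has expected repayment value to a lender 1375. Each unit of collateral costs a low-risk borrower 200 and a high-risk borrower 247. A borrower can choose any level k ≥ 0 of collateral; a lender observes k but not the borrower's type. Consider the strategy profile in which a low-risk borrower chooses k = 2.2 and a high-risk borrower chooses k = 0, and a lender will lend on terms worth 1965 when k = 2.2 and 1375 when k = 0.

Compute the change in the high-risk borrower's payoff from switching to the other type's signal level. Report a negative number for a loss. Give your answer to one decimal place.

Playing k = 0 the high-risk borrower receives 1375.
Deviating to k = 2.2 brings payment 1965 at cost 247 × 2.2 = 543.4, netting 1421.6.
Gain from deviating: 1421.6 − 1375 = 46.6.
The gain is positive, so the high-risk type's incentive-compatibility constraint is violated — this profile is not a separating equilibrium.

46.6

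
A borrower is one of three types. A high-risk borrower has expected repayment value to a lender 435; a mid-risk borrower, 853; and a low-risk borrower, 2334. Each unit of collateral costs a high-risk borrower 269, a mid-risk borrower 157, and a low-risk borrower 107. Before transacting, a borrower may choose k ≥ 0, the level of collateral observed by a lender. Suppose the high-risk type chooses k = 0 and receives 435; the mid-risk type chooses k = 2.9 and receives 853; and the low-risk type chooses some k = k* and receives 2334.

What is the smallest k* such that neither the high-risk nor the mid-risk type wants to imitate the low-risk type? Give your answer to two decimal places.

12.33

High-risk type (on-path payoff 435) won't mimic when 435 ≥ 2334 − 269·k*, i.e. k* ≥ 7.06.
Mid-risk type (on-path payoff 853 − 157×2.9 = 397.7) won't mimic when 397.7 ≥ 2334 − 157·k*, i.e. k* ≥ 12.33.
Both must hold, so k* = max(7.06, 12.33) = 12.33. The mid-risk type's constraint binds.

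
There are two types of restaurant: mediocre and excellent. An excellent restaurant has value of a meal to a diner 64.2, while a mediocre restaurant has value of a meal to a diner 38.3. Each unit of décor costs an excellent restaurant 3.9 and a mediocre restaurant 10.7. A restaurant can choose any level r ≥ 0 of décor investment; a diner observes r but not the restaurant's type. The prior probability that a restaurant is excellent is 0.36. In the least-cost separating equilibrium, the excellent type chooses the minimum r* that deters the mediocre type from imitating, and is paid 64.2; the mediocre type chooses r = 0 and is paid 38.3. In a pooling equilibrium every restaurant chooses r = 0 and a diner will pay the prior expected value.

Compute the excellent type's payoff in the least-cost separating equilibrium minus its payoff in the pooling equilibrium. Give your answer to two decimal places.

7.14

Least-cost separating signal: r* solves 38.3 = 64.2 − 10.7·r*, so r* = (64.2 − 38.3)/10.7 ≈ 2.4206.
Excellent type's separating payoff: 64.2 − 3.9 × r* = 64.2 − 3.9 × (64.2 − 38.3)/10.7 = 64.2 − 101.01/10.7 ≈ 54.7598.
Pooling payoff: 0.36 × 64.2 + 0.64 × 38.3 = 47.624.
Difference: 54.7598 − 47.624 = 7.1358, i.e. 7.14 to two decimal places.
The excellent type prefers to separate.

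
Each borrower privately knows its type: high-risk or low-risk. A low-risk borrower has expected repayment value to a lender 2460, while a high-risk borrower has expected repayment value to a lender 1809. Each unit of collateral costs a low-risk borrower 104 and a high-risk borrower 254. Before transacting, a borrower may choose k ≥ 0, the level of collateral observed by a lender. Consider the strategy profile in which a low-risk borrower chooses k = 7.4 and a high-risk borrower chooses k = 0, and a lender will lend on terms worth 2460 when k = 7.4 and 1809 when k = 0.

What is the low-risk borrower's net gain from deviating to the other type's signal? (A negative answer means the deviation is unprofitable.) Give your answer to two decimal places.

Playing k = 7.4 the low-risk borrower receives 2460 − 104 × 7.4 = 1690.4.
Deviating to k = 0 yields 1809 instead.
Gain from deviating: 1809 − 1690.4 = 118.60.
The gain is positive, so the low-risk type's incentive-compatibility constraint is violated — this profile is not a separating equilibrium.

118.60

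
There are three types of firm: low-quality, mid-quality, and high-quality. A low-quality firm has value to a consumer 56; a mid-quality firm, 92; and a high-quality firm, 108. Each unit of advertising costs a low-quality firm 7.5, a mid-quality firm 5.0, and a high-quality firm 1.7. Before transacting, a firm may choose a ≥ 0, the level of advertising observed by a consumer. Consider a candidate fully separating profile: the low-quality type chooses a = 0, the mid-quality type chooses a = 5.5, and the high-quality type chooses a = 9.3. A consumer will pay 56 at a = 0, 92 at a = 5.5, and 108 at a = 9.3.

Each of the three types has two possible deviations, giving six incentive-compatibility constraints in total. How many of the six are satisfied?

6

High-quality (own payoff 108 − 1.7×9.3 = 92.19): to a=0 gives 56 → no gain ✓; to a=5.5 gives 92 − 1.7×5.5 = 82.65 → no gain ✓.
Low-quality (own payoff 56): to a=5.5 gives 92 − 7.5×5.5 = 50.75 → no gain ✓; to a=9.3 gives 108 − 7.5×9.3 = 38.25 → no gain ✓.
Mid-quality (own payoff 92 − 5.0×5.5 = 64.5): to a=0 gives 56 → no gain ✓; to a=9.3 gives 108 − 5.0×9.3 = 61.5 → no gain ✓.
6 of the 6 constraints hold; this profile is a separating equilibrium.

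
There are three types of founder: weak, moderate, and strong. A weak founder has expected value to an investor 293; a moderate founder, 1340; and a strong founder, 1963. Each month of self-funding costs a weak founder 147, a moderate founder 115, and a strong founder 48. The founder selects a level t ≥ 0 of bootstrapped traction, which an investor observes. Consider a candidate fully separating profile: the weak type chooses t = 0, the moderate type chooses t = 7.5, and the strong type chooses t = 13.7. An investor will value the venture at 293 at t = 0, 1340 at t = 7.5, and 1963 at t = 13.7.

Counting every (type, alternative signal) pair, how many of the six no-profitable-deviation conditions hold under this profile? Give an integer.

Moderate (own payoff 1340 − 115×7.5 = 477.5): to t=0 gives 293 → no gain ✓; to t=13.7 gives 1963 − 115×13.7 = 387.5 → no gain ✓.
Weak (own payoff 293): to t=7.5 gives 1340 − 147×7.5 = 237.5 → no gain ✓; to t=13.7 gives 1963 − 147×13.7 = -50.9 → no gain ✓.
Strong (own payoff 1963 − 48×13.7 = 1305.4): to t=0 gives 293 → no gain ✓; to t=7.5 gives 1340 − 48×7.5 = 980 → no gain ✓.
6 of the 6 constraints hold; this profile is a separating equilibrium.

6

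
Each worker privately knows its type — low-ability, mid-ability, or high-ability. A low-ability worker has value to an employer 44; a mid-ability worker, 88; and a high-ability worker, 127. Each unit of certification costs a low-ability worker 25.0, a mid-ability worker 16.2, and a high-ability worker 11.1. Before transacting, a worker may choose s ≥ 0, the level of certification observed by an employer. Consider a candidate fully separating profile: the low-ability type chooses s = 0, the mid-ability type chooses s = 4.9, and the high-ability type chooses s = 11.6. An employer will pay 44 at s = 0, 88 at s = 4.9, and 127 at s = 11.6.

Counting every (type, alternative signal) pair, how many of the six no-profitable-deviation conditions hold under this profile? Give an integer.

High-ability (own payoff 127 − 11.1×11.6 = -1.76): to s=0 gives 44 → profitable ✗; to s=4.9 gives 88 − 11.1×4.9 = 33.61 → profitable ✗.
Low-ability (own payoff 44): to s=4.9 gives 88 − 25.0×4.9 = -34.5 → no gain ✓; to s=11.6 gives 127 − 25.0×11.6 = -163 → no gain ✓.
Mid-ability (own payoff 88 − 16.2×4.9 = 8.62): to s=0 gives 44 → profitable ✗; to s=11.6 gives 127 − 16.2×11.6 = -60.92 → no gain ✓.
3 of the 6 constraints hold; not an equilibrium.

3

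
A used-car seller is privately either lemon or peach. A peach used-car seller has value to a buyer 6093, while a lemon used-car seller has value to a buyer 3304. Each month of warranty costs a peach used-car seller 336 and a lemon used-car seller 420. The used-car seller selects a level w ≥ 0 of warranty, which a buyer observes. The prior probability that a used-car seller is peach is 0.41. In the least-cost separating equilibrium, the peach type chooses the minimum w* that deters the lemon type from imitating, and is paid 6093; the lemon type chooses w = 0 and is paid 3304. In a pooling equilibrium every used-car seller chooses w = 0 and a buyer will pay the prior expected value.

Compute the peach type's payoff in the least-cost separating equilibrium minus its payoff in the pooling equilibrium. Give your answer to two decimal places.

Least-cost separating signal: w* solves 3304 = 6093 − 420·w*, so w* = (6093 − 3304)/420 ≈ 6.6405.
Peach type's separating payoff: 6093 − 336 × w* = 6093 − 336 × (6093 − 3304)/420 = 6093 − 937104/420 = 3861.8.
Pooling payoff: 0.41 × 6093 + 0.59 × 3304 = 4447.49.
Difference: 3861.8 − 4447.49 = -585.69.
The peach type would prefer the pooling outcome.

-585.69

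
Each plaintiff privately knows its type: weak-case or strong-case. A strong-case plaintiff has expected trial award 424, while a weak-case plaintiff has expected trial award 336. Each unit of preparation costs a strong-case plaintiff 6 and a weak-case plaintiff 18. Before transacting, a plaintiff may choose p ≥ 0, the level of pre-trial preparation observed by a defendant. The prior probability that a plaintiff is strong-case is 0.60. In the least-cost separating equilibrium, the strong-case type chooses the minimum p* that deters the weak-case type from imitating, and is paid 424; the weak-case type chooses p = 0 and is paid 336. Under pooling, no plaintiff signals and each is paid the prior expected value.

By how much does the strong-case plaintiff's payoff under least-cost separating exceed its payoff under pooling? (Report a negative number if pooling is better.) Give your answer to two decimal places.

5.87

Least-cost separating signal: p* solves 336 = 424 − 18·p*, so p* = (424 − 336)/18 ≈ 4.8889.
Strong-case type's separating payoff: 424 − 6 × p* = 424 − 6 × (424 − 336)/18 = 424 − 528/18 ≈ 394.6667.
Pooling payoff: 0.60 × 424 + 0.40 × 336 = 388.8.
Difference: 394.6667 − 388.8 = 5.8667, i.e. 5.87 to two decimal places.
The strong-case type prefers to separate.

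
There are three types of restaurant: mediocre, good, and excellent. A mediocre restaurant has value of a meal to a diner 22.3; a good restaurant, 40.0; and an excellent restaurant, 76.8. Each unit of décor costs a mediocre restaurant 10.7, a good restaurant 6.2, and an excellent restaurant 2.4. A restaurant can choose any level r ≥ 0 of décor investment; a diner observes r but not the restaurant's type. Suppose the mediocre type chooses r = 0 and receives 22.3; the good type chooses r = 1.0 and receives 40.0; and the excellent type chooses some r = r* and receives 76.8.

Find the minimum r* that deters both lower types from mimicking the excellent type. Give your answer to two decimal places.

6.94

Mediocre type (on-path payoff 22.3) won't mimic when 22.3 ≥ 76.8 − 10.7·r*, i.e. r* ≥ 5.09.
Good type (on-path payoff 40.0 − 6.2×1.0 = 33.8) won't mimic when 33.8 ≥ 76.8 − 6.2·r*, i.e. r* ≥ 6.94.
Both must hold, so r* = max(5.09, 6.94) = 6.94. The good type's constraint binds.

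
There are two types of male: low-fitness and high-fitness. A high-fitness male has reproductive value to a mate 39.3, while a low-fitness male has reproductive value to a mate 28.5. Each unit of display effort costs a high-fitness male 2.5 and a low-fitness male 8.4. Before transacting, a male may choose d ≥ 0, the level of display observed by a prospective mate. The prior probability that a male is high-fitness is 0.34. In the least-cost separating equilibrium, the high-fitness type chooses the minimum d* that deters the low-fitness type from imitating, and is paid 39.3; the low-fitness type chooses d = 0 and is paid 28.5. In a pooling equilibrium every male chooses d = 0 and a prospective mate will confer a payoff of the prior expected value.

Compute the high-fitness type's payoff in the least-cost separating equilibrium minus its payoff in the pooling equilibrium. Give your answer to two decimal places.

Least-cost separating signal: d* solves 28.5 = 39.3 − 8.4·d*, so d* = (39.3 − 28.5)/8.4 ≈ 1.2857.
High-fitness type's separating payoff: 39.3 − 2.5 × d* = 39.3 − 2.5 × (39.3 − 28.5)/8.4 = 39.3 − 27/8.4 ≈ 36.0857.
Pooling payoff: 0.34 × 39.3 + 0.66 × 28.5 = 32.172.
Difference: 36.0857 − 32.172 = 3.9137, i.e. 3.91 to two decimal places.
The high-fitness type prefers to separate.

3.91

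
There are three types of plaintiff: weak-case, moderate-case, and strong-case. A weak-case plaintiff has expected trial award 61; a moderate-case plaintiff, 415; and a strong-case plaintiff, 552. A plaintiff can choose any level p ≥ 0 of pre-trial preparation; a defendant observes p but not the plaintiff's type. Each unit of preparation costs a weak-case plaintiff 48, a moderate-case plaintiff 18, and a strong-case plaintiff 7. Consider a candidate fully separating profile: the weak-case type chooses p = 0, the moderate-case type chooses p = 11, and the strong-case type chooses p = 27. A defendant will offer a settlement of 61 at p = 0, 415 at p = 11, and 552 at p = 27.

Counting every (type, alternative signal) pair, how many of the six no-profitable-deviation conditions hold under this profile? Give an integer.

Weak-case (own payoff 61): to p=11 gives 415 − 48×11 = -113 → no gain ✓; to p=27 gives 552 − 48×27 = -744 → no gain ✓.
Strong-case (own payoff 552 − 7×27 = 363): to p=0 gives 61 → no gain ✓; to p=11 gives 415 − 7×11 = 338 → no gain ✓.
Moderate-case (own payoff 415 − 18×11 = 217): to p=0 gives 61 → no gain ✓; to p=27 gives 552 − 18×27 = 66 → no gain ✓.
6 of the 6 constraints hold; this profile is a separating equilibrium.

6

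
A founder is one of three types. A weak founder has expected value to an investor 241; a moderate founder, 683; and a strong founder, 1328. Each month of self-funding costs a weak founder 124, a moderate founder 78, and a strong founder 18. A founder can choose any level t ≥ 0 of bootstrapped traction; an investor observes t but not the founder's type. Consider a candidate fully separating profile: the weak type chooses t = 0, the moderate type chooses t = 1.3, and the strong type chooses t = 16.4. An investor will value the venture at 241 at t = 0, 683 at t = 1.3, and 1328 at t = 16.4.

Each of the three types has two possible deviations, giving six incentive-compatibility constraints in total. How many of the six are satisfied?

5

Strong (own payoff 1328 − 18×16.4 = 1032.8): to t=0 gives 241 → no gain ✓; to t=1.3 gives 683 − 18×1.3 = 659.6 → no gain ✓.
Weak (own payoff 241): to t=1.3 gives 683 − 124×1.3 = 521.8 → profitable ✗; to t=16.4 gives 1328 − 124×16.4 = -705.6 → no gain ✓.
Moderate (own payoff 683 − 78×1.3 = 581.6): to t=0 gives 241 → no gain ✓; to t=16.4 gives 1328 − 78×16.4 = 48.8 → no gain ✓.
5 of the 6 constraints hold; not an equilibrium.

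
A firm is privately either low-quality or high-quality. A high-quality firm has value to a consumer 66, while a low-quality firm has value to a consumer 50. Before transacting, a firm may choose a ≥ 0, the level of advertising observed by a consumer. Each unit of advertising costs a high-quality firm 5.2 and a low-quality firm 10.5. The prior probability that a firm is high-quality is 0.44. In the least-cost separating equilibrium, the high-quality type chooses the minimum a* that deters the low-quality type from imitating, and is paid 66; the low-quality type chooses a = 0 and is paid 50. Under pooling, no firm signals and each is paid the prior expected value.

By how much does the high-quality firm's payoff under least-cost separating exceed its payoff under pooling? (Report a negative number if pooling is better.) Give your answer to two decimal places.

1.04

Least-cost separating signal: a* solves 50 = 66 − 10.5·a*, so a* = (66 − 50)/10.5 ≈ 1.5238.
High-quality type's separating payoff: 66 − 5.2 × a* = 66 − 5.2 × (66 − 50)/10.5 = 66 − 83.2/10.5 ≈ 58.0762.
Pooling payoff: 0.44 × 66 + 0.56 × 50 = 57.04.
Difference: 58.0762 − 57.04 = 1.0362, i.e. 1.04 to two decimal places.
The high-quality type prefers to separate.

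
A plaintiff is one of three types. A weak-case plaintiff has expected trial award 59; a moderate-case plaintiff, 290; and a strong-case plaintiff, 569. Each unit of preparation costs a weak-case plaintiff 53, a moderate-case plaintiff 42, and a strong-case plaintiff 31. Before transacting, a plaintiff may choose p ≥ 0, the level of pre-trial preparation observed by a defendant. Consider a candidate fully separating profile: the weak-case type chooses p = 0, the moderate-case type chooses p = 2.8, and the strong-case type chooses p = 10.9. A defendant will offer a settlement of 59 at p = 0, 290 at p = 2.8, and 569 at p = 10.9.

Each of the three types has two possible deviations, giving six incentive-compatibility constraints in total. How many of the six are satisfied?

5

Moderate-case (own payoff 290 − 42×2.8 = 172.4): to p=0 gives 59 → no gain ✓; to p=10.9 gives 569 − 42×10.9 = 111.2 → no gain ✓.
Strong-case (own payoff 569 − 31×10.9 = 231.1): to p=0 gives 59 → no gain ✓; to p=2.8 gives 290 − 31×2.8 = 203.2 → no gain ✓.
Weak-case (own payoff 59): to p=2.8 gives 290 − 53×2.8 = 141.6 → profitable ✗; to p=10.9 gives 569 − 53×10.9 = -8.7 → no gain ✓.
5 of the 6 constraints hold; not an equilibrium.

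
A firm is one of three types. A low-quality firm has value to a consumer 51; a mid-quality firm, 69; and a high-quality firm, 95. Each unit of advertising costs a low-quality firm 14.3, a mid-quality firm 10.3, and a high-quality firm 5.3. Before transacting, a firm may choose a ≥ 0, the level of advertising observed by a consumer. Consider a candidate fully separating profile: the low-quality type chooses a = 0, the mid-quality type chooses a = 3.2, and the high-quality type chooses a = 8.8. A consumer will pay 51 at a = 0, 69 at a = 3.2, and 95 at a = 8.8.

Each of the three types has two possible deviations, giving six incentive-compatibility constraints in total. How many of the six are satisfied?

3

Mid-quality (own payoff 69 − 10.3×3.2 = 36.04): to a=0 gives 51 → profitable ✗; to a=8.8 gives 95 − 10.3×8.8 = 4.36 → no gain ✓.
Low-quality (own payoff 51): to a=3.2 gives 69 − 14.3×3.2 = 23.24 → no gain ✓; to a=8.8 gives 95 − 14.3×8.8 = -30.84 → no gain ✓.
High-quality (own payoff 95 − 5.3×8.8 = 48.36): to a=0 gives 51 → profitable ✗; to a=3.2 gives 69 − 5.3×3.2 = 52.04 → profitable ✗.
3 of the 6 constraints hold; not an equilibrium.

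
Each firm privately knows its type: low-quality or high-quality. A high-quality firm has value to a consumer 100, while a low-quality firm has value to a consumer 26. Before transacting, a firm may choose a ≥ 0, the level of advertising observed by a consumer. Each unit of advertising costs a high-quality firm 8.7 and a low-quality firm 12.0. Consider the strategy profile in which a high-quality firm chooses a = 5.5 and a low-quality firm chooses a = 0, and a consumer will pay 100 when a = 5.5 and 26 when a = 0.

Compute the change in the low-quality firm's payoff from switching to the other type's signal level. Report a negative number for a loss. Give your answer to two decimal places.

8.00

Playing a = 0 the low-quality firm receives 26.
Deviating to a = 5.5 brings payment 100 at cost 12.0 × 5.5 = 66, netting 34.
Gain from deviating: 34 − 26 = 8.00.
The gain is positive, so the low-quality type's incentive-compatibility constraint is violated — this profile is not a separating equilibrium.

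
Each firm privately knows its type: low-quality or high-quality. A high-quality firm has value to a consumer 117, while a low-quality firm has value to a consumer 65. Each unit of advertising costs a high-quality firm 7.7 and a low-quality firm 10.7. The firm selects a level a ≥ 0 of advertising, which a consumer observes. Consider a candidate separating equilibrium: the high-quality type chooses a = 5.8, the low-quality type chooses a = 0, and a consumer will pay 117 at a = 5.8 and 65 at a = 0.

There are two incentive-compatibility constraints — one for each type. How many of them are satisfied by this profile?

2

Low-quality type: stay at 0 → 65; mimic → 117 − 10.7 × 5.8 = 54.94. IC holds (65 ≥ 54.94).
High-quality type: signal → 117 − 7.7 × 5.8 = 72.34; deviate to 0 → 65. IC holds (72.34 ≥ 65).
2 of 2 constraints hold, so this is a separating equilibrium.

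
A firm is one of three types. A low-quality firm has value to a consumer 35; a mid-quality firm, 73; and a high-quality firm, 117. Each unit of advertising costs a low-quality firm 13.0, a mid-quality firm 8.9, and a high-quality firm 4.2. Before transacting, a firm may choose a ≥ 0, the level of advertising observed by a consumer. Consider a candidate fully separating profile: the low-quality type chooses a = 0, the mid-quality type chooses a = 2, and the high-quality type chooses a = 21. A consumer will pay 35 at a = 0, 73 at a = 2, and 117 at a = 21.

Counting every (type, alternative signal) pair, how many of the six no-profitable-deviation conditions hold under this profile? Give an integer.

Low-quality (own payoff 35): to a=2 gives 73 − 13.0×2 = 47 → profitable ✗; to a=21 gives 117 − 13.0×21 = -156 → no gain ✓.
High-quality (own payoff 117 − 4.2×21 = 28.8): to a=0 gives 35 → profitable ✗; to a=2 gives 73 − 4.2×2 = 64.6 → profitable ✗.
Mid-quality (own payoff 73 − 8.9×2 = 55.2): to a=0 gives 35 → no gain ✓; to a=21 gives 117 − 8.9×21 = -69.9 → no gain ✓.
3 of the 6 constraints hold; not an equilibrium.

3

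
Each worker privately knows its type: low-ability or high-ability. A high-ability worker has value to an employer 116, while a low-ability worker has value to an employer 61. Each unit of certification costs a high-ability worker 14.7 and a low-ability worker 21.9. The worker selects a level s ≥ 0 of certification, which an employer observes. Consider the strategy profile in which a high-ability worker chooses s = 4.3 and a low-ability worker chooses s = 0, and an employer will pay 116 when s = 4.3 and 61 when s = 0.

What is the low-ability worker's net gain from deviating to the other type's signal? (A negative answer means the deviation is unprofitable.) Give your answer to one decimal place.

Playing s = 0 the low-ability worker receives 61.
Deviating to s = 4.3 brings payment 116 at cost 21.9 × 4.3 = 94.17, netting 21.83.
Gain from deviating: 21.83 − 61 = -39.17, i.e. -39.2 to one decimal place.
The gain is negative, so the low-ability type's incentive-compatibility constraint is satisfied.

-39.2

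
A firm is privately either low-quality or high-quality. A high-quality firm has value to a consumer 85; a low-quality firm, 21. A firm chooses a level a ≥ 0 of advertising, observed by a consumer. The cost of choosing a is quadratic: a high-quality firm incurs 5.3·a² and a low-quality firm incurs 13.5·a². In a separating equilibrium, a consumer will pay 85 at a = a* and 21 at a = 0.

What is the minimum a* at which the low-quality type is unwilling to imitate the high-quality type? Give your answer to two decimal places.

2.18

The low-quality type at a = 0 receives 21; imitating at a* yields 85 − 13.5·a*².
Indifference: 21 = 85 − 13.5·a*², so a*² = (85 − 21) / 13.5 ≈ 4.7407.
a* = √4.7407 ≈ 2.18.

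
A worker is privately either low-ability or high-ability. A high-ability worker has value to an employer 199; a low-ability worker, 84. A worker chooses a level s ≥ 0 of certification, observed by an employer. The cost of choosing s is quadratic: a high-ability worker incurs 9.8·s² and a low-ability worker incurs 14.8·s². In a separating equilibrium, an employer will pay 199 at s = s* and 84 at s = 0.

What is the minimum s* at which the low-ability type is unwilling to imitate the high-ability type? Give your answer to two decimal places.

The low-ability type at s = 0 receives 84; imitating at s* yields 199 − 14.8·s*².
Indifference: 84 = 199 − 14.8·s*², so s*² = (199 − 84) / 14.8 ≈ 7.7703.
s* = √7.7703 ≈ 2.79.

2.79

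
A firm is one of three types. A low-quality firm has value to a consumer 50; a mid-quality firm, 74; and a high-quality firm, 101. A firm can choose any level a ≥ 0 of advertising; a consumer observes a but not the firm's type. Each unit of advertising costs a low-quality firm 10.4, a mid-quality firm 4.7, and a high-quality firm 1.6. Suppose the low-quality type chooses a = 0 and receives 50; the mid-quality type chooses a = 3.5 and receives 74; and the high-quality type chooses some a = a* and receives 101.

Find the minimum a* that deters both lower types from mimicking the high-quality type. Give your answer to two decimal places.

Mid-quality type (on-path payoff 74 − 4.7×3.5 = 57.55) won't mimic when 57.55 ≥ 101 − 4.7·a*, i.e. a* ≥ 9.24.
Low-quality type (on-path payoff 50) won't mimic when 50 ≥ 101 − 10.4·a*, i.e. a* ≥ 4.90.
Both must hold, so a* = max(4.90, 9.24) = 9.24. The mid-quality type's constraint binds.

9.24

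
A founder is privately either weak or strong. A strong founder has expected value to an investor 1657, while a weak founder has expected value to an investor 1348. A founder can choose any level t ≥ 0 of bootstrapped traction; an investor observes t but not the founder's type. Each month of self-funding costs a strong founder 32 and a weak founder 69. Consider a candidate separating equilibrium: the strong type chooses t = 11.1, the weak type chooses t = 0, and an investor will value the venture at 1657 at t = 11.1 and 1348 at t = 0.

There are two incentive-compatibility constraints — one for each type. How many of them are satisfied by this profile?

Strong type: signal → 1657 − 32 × 11.1 = 1301.8; deviate to 0 → 1348. IC fails (1301.8 < 1348).
Weak type: stay at 0 → 1348; mimic → 1657 − 69 × 11.1 = 891.1. IC holds (1348 ≥ 891.1).
1 of 2 constraints hold, so this profile is not an equilibrium.

1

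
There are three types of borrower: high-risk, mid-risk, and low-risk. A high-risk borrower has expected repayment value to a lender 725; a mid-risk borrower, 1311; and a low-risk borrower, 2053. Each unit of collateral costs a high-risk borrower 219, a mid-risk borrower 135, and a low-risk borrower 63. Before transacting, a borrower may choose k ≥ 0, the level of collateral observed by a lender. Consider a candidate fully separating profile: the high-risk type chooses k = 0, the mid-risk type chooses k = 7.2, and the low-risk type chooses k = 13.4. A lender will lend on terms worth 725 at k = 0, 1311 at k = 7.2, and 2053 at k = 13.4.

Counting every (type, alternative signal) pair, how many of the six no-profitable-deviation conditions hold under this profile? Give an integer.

5

Mid-risk (own payoff 1311 − 135×7.2 = 339): to k=0 gives 725 → profitable ✗; to k=13.4 gives 2053 − 135×13.4 = 244 → no gain ✓.
Low-risk (own payoff 2053 − 63×13.4 = 1208.8): to k=0 gives 725 → no gain ✓; to k=7.2 gives 1311 − 63×7.2 = 857.4 → no gain ✓.
High-risk (own payoff 725): to k=7.2 gives 1311 − 219×7.2 = -265.8 → no gain ✓; to k=13.4 gives 2053 − 219×13.4 = -881.6 → no gain ✓.
5 of the 6 constraints hold; not an equilibrium.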